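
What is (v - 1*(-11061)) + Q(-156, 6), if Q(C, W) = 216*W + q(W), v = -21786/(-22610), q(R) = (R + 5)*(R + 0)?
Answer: 140452908/11305 ≈ 12424.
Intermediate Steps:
q(R) = R*(5 + R) (q(R) = (5 + R)*R = R*(5 + R))
v = 10893/11305 (v = -21786*(-1/22610) = 10893/11305 ≈ 0.96356)
Q(C, W) = 216*W + W*(5 + W)
(v - 1*(-11061)) + Q(-156, 6) = (10893/11305 - 1*(-11061)) + 6*(221 + 6) = (10893/11305 + 11061) + 6*227 = 125055498/11305 + 1362 = 140452908/11305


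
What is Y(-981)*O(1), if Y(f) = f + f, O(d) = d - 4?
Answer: 5886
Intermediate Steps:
O(d) = -4 + d
Y(f) = 2*f
Y(-981)*O(1) = (2*(-981))*(-4 + 1) = -1962*(-3) = 5886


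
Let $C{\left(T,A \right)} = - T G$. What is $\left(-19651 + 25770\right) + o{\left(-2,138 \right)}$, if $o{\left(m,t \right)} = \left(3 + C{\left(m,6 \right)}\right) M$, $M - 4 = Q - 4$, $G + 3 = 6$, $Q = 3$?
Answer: $6146$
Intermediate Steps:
$G = 3$ ($G = -3 + 6 = 3$)
$M = 3$ ($M = 4 + \left(3 - 4\right) = 4 - 1 = 3$)
$C{\left(T,A \right)} = - 3 T$ ($C{\left(T,A \right)} = - T 3 = - 3 T$)
$o{\left(m,t \right)} = 9 - 9 m$ ($o{\left(m,t \right)} = \left(3 - 3 m\right) 3 = 9 - 9 m$)
$\left(-19651 + 25770\right) + o{\left(-2,138 \right)} = \left(-19651 + 25770\right) + \left(9 - -18\right) = 6119 + \left(9 + 18\right) = 6119 + 27 = 6146$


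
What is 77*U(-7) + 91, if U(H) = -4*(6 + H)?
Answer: 399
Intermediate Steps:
U(H) = -24 - 4*H
77*U(-7) + 91 = 77*(-24 - 4*(-7)) + 91 = 77*(-24 + 28) + 91 = 77*4 + 91 = 308 + 91 = 399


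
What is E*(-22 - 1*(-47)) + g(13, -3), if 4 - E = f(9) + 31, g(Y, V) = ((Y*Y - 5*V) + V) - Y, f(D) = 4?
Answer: -607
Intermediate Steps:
g(Y, V) = Y**2 - Y - 4*V (g(Y, V) = ((Y**2 - 5*V) + V) - Y = (Y**2 - 4*V) - Y = Y**2 - Y - 4*V)
E = -31 (E = 4 - (4 + 31) = 4 - 1*35 = 4 - 35 = -31)
E*(-22 - 1*(-47)) + g(13, -3) = -31*(-22 - 1*(-47)) + (13**2 - 1*13 - 4*(-3)) = -31*(-22 + 47) + (169 - 13 + 12) = -31*25 + 168 = -775 + 168 = -607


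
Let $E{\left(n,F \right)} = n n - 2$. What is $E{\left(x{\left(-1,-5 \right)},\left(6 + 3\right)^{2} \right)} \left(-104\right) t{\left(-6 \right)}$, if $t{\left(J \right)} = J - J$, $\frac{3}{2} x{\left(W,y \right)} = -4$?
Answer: $0$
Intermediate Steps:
$x{\left(W,y \right)} = - \frac{8}{3}$ ($x{\left(W,y \right)} = \frac{2}{3} \left(-4\right) = - \frac{8}{3}$)
$t{\left(J \right)} = 0$
$E{\left(n,F \right)} = -2 + n^{2}$ ($E{\left(n,F \right)} = n^{2} - 2 = -2 + n^{2}$)
$E{\left(x{\left(-1,-5 \right)},\left(6 + 3\right)^{2} \right)} \left(-104\right) t{\left(-6 \right)} = \left(-2 + \left(- \frac{8}{3}\right)^{2}\right) \left(-104\right) 0 = \left(-2 + \frac{64}{9}\right) \left(-104\right) 0 = \frac{46}{9} \left(-104\right) 0 = \left(- \frac{4784}{9}\right) 0 = 0$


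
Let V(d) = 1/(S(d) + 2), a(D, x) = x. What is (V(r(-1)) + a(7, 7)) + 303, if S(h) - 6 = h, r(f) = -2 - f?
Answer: 2171/7 ≈ 310.14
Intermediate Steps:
S(h) = 6 + h
V(d) = 1/(8 + d) (V(d) = 1/((6 + d) + 2) = 1/(8 + d))
(V(r(-1)) + a(7, 7)) + 303 = (1/(8 + (-2 - 1*(-1))) + 7) + 303 = (1/(8 + (-2 + 1)) + 7) + 303 = (1/(8 - 1) + 7) + 303 = (1/7 + 7) + 303 = 50/7 + 303 = 2171/7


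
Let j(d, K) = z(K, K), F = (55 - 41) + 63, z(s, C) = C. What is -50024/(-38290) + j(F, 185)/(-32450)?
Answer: 32323903/24850210 ≈ 1.3007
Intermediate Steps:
F = 77 (F = 14 + 63 = 77)
j(d, K) = K
-50024/(-38290) + j(F, 185)/(-32450) = -50024/(-38290) + 185/(-32450) = -50024*(-1/38290) + 185*(-1/32450) = 25012/19145 - 37/6490 = 32323903/24850210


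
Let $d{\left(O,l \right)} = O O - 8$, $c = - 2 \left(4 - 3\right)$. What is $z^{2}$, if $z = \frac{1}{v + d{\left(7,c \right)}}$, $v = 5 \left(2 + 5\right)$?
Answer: $\frac{1}{5776} \approx 0.00017313$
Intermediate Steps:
$c = -2$ ($c = \left(-2\right) 1 = -2$)
$d{\left(O,l \right)} = -8 + O^{2}$ ($d{\left(O,l \right)} = O^{2} - 8 = -8 + O^{2}$)
$v = 35$ ($v = 5 \cdot 7 = 35$)
$z = \frac{1}{76}$ ($z = \frac{1}{35 - \left(8 - 7^{2}\right)} = \frac{1}{35 + \left(-8 + 49\right)} = \frac{1}{35 + 41} = \frac{1}{76} \approx 0.013158$)
$z^{2} = \left(\frac{1}{76}\right)^{2} = \frac{1}{5776}$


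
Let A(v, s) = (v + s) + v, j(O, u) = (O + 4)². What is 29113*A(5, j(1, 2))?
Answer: 1018955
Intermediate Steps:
j(O, u) = (4 + O)²
A(v, s) = s + 2*v (A(v, s) = (s + v) + v = s + 2*v)
29113*A(5, j(1, 2)) = 29113*((4 + 1)² + 2*5) = 29113*(5² + 10) = 29113*(25 + 10) = 29113*35 = 1018955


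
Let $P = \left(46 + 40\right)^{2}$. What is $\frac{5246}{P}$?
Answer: $\frac{61}{86} \approx 0.7093$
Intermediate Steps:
$P = 7396$ ($P = 86^{2} = 7396$)
$\frac{5246}{P} = \frac{5246}{7396} = 5246 \cdot \frac{1}{7396} = \frac{61}{86}$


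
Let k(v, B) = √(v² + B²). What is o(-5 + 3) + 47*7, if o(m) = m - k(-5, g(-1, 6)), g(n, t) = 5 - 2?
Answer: 327 - √34 ≈ 321.17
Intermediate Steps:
g(n, t) = 3
k(v, B) = √(B² + v²)
o(m) = m - √34 (o(m) = m - √(3² + (-5)²) = m - √(9 + 25) = m - √34)
o(-5 + 3) + 47*7 = ((-5 + 3) - √34) + 47*7 = (-2 - √34) + 329 = 327 - √34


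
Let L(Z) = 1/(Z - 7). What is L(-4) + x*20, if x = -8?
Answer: -1761/11 ≈ -160.09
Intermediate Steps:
L(Z) = 1/(-7 + Z)
L(-4) + x*20 = 1/(-7 - 4) - 8*20 = 1/(-11) - 160 = -1/11 - 160 = -1761/11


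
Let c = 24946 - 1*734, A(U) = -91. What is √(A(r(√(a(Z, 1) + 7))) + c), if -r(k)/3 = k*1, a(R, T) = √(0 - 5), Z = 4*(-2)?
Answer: √24121 ≈ 155.31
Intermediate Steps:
Z = -8
a(R, T) = I*√5 (a(R, T) = √(-5) = I*√5)
r(k) = -3*k
c = 24212 (c = 24946 - 734 = 24212)
√(A(r(√(a(Z, 1) + 7))) + c) = √(-91 + 24212) = √24121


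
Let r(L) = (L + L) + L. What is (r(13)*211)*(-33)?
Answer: -271557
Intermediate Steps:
r(L) = 3*L (r(L) = 2*L + L = 3*L)
(r(13)*211)*(-33) = ((3*13)*211)*(-33) = (39*211)*(-33) = 8229*(-33) = -271557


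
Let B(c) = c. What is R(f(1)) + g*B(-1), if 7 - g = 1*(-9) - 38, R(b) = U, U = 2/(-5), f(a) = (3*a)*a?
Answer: -272/5 ≈ -54.400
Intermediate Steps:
f(a) = 3*a²
U = -⅖ (U = 2*(-⅕) = -⅖ ≈ -0.40000)
R(b) = -⅖
g = 54 (g = 7 - (1*(-9) - 38) = 7 - (-9 - 38) = 7 - 1*(-47) = 7 + 47 = 54)
R(f(1)) + g*B(-1) = -⅖ + 54*(-1) = -⅖ - 54 = -272/5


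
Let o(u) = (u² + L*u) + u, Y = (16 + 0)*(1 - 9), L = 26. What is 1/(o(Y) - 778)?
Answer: 1/12150 ≈ 8.2304e-5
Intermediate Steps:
Y = -128 (Y = 16*(-8) = -128)
o(u) = u² + 27*u (o(u) = (u² + 26*u) + u = u² + 27*u)
1/(o(Y) - 778) = 1/(-128*(27 - 128) - 778) = 1/(-128*(-101) - 778) = 1/(12928 - 778) = 1/12150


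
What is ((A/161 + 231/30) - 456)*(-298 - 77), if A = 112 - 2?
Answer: 54049725/322 ≈ 1.6786e+5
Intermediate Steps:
A = 110
((A/161 + 231/30) - 456)*(-298 - 77) = ((110/161 + 231/30) - 456)*(-298 - 77) = ((110*(1/161) + 231*(1/30)) - 456)*(-375) = ((110/161 + 77/10) - 456)*(-375) = (13497/1610 - 456)*(-375) = -720663/1610*(-375) = 54049725/322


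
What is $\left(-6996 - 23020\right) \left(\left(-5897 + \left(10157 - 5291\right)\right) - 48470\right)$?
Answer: $1485822016$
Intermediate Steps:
$\left(-6996 - 23020\right) \left(\left(-5897 + \left(10157 - 5291\right)\right) - 48470\right) = \left(-6996 - 23020\right) \left(\left(-5897 + 4866\right) - 48470\right) = \left(-6996 - 23020\right) \left(-1031 - 48470\right) = \left(-30016\right) \left(-49501\right) = 1485822016$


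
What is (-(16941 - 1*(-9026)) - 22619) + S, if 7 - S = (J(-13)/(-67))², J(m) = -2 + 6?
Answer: -218071147/4489 ≈ -48579.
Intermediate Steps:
J(m) = 4
S = 31407/4489 (S = 7 - (4/(-67))² = 7 - (4*(-1/67))² = 7 - (-4/67)² = 7 - 1*16/4489 = 7 - 16/4489 = 31407/4489 ≈ 6.9964)
(-(16941 - 1*(-9026)) - 22619) + S = (-(16941 - 1*(-9026)) - 22619) + 31407/4489 = (-(16941 + 9026) - 22619) + 31407/4489 = (-1*25967 - 22619) + 31407/4489 = (-25967 - 22619) + 31407/4489 = -48586 + 31407/4489 = -218071147/4489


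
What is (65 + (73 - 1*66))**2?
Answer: 5184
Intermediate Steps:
(65 + (73 - 1*66))**2 = (65 + (73 - 66))**2 = (65 + 7)**2 = 72**2 = 5184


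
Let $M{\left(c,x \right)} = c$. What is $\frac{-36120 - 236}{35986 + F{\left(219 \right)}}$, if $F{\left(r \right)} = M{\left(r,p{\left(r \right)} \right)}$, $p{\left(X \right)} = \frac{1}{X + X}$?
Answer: $- \frac{36356}{36205} \approx -1.0042$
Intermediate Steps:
$p{\left(X \right)} = \frac{1}{2 X}$
$F{\left(r \right)} = r$
$\frac{-36120 - 236}{35986 + F{\left(219 \right)}} = \frac{-36120 - 236}{35986 + 219} = - \frac{36356}{36205}$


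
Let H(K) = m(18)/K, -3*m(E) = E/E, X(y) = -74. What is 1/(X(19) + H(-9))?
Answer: -27/1997 ≈ -0.013520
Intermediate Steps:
m(E) = -1/3 (m(E) = -E/(3*E) = -1/3*1 = -1/3)
H(K) = -1/(3*K)
1/(X(19) + H(-9)) = 1/(-74 - 1/3/(-9)) = 1/(-74 - 1/3*(-1/9)) = 1/(-74 + 1/27) = 1/(-1997/27) = -27/1997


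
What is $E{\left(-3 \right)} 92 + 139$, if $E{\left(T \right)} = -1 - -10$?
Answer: $967$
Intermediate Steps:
$E{\left(T \right)} = 9$ ($E{\left(T \right)} = -1 + 10 = 9$)
$E{\left(-3 \right)} 92 + 139 = 9 \cdot 92 + 139 = 828 + 139 = 967$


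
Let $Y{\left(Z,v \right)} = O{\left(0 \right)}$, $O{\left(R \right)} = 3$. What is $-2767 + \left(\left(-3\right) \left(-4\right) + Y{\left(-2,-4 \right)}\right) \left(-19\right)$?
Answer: $-3052$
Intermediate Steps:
$Y{\left(Z,v \right)} = 3$
$-2767 + \left(\left(-3\right) \left(-4\right) + Y{\left(-2,-4 \right)}\right) \left(-19\right) = -2767 + \left(\left(-3\right) \left(-4\right) + 3\right) \left(-19\right) = -2767 + \left(12 + 3\right) \left(-19\right) = -2767 + 15 \left(-19\right) = -2767 - 285 = -3052$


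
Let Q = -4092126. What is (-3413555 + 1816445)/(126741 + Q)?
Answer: 106474/264359 ≈ 0.40276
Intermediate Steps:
(-3413555 + 1816445)/(126741 + Q) = (-3413555 + 1816445)/(126741 - 4092126) = -1597110/(-3965385) = -1597110*(-1/3965385) = 106474/264359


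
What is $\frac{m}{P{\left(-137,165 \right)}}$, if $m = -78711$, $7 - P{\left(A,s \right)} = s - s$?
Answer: $- \frac{78711}{7} \approx -11244.0$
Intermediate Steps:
$P{\left(A,s \right)} = 7$ ($P{\left(A,s \right)} = 7 - \left(s - s\right) = 7 - 0 = 7 + 0 = 7$)
$\frac{m}{P{\left(-137,165 \right)}} = - \frac{78711}{7}$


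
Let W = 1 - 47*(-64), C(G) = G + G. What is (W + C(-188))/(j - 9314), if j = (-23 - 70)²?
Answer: -2633/665 ≈ -3.9594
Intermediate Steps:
C(G) = 2*G
j = 8649 (j = (-93)² = 8649)
W = 3009 (W = 1 + 3008 = 3009)
(W + C(-188))/(j - 9314) = (3009 + 2*(-188))/(8649 - 9314) = (3009 - 376)/(-665) = 2633*(-1/665) = -2633/665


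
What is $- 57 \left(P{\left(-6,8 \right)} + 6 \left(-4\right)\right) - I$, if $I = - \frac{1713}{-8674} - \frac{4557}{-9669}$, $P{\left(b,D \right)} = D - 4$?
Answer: $\frac{31851487475}{27956302} \approx 1139.3$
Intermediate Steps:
$P{\left(b,D \right)} = -4 + D$ ($P{\left(b,D \right)} = D - 4 = -4 + D$)
$I = \frac{18696805}{27956302}$ ($I = \left(-1713\right) \left(- \frac{1}{8674}\right) - - \frac{1519}{3223} = \frac{1713}{8674} + \frac{1519}{3223} = \frac{18696805}{27956302} \approx 0.66879$)
$- 57 \left(P{\left(-6,8 \right)} + 6 \left(-4\right)\right) - I = - 57 \left(\left(-4 + 8\right) + 6 \left(-4\right)\right) - \frac{18696805}{27956302} = - 57 \left(4 - 24\right) - \frac{18696805}{27956302} = \left(-57\right) \left(-20\right) - \frac{18696805}{27956302} = 1140 - \frac{18696805}{27956302} = \frac{31851487475}{27956302}$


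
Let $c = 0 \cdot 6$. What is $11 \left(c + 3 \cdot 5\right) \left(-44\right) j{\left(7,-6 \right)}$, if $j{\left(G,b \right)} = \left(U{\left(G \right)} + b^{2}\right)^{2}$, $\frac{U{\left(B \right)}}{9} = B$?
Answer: $-71155260$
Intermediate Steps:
$U{\left(B \right)} = 9 B$
$c = 0$
$j{\left(G,b \right)} = \left(b^{2} + 9 G\right)^{2}$ ($j{\left(G,b \right)} = \left(9 G + b^{2}\right)^{2} = \left(b^{2} + 9 G\right)^{2}$)
$11 \left(c + 3 \cdot 5\right) \left(-44\right) j{\left(7,-6 \right)} = 11 \left(0 + 3 \cdot 5\right) \left(-44\right) \left(\left(-6\right)^{2} + 9 \cdot 7\right)^{2} = 11 \left(0 + 15\right) \left(-44\right) \left(36 + 63\right)^{2} = 11 \cdot 15 \left(-44\right) 99^{2} = 165 \left(-44\right) 9801 = \left(-7260\right) 9801 = -71155260$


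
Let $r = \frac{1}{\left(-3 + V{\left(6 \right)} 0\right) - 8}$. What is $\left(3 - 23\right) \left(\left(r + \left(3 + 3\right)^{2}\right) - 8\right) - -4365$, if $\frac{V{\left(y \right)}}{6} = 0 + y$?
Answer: $\frac{41875}{11} \approx 3806.8$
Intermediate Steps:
$V{\left(y \right)} = 6 y$ ($V{\left(y \right)} = 6 \left(0 + y\right) = 6 y$)
$r = - \frac{1}{11}$ ($r = \frac{1}{\left(-3 + 6 \cdot 6 \cdot 0\right) - 8} = \frac{1}{\left(-3 + 36 \cdot 0\right) - 8} = \frac{1}{\left(-3 + 0\right) - 8} = \frac{1}{-3 - 8} = \frac{1}{-11} = - \frac{1}{11} \approx -0.090909$)
$\left(3 - 23\right) \left(\left(r + \left(3 + 3\right)^{2}\right) - 8\right) - -4365 = \left(3 - 23\right) \left(\left(- \frac{1}{11} + \left(3 + 3\right)^{2}\right) - 8\right) - -4365 = - 20 \left(\left(- \frac{1}{11} + 6^{2}\right) - 8\right) + 4365 = - 20 \left(\left(- \frac{1}{11} + 36\right) - 8\right) + 4365 = - 20 \left(\frac{395}{11} - 8\right) + 4365 = \left(-20\right) \frac{307}{11} + 4365 = - \frac{6140}{11} + 4365 = \frac{41875}{11}$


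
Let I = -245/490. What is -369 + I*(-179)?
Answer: -559/2 ≈ -279.50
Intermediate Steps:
I = -1/2 (I = -245*1/490 = -1/2 ≈ -0.50000)
-369 + I*(-179) = -369 - 1/2*(-179) = -369 + 179/2 = -559/2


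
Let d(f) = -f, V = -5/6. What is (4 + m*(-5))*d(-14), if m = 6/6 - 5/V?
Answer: -434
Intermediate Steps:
V = -⅚ (V = -5*⅙ = -⅚ ≈ -0.83333)
m = 7 (m = 6/6 - 5/(-⅚) = 6*(⅙) - 5*(-6/5) = 1 + 6 = 7)
(4 + m*(-5))*d(-14) = (4 + 7*(-5))*(-1*(-14)) = (4 - 35)*14 = -31*14 = -434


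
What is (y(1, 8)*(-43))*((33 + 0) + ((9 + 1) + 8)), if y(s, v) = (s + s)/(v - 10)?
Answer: 2193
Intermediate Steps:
y(s, v) = 2*s/(-10 + v) (y(s, v) = (2*s)/(-10 + v) = 2*s/(-10 + v))
(y(1, 8)*(-43))*((33 + 0) + ((9 + 1) + 8)) = ((2*1/(-10 + 8))*(-43))*((33 + 0) + ((9 + 1) + 8)) = ((2*1/(-2))*(-43))*(33 + (10 + 8)) = ((2*1*(-½))*(-43))*(33 + 18) = -1*(-43)*51 = 43*51 = 2193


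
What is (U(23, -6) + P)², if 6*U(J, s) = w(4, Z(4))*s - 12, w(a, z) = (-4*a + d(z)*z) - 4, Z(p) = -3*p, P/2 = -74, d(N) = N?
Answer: 75076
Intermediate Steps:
P = -148 (P = 2*(-74) = -148)
w(a, z) = -4 + z² - 4*a (w(a, z) = (-4*a + z*z) - 4 = (-4*a + z²) - 4 = (z² - 4*a) - 4 = -4 + z² - 4*a)
U(J, s) = -2 + 62*s/3 (U(J, s) = ((-4 + (-3*4)² - 4*4)*s - 12)/6 = ((-4 + (-12)² - 16)*s - 12)/6 = ((-4 + 144 - 16)*s - 12)/6 = (124*s - 12)/6 = (-12 + 124*s)/6 = -2 + 62*s/3)
(U(23, -6) + P)² = ((-2 + (62/3)*(-6)) - 148)² = ((-2 - 124) - 148)² = (-126 - 148)² = (-274)² = 75076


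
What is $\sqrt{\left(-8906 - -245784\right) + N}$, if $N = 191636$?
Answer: $\sqrt{428514} \approx 654.61$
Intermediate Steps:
$\sqrt{\left(-8906 - -245784\right) + N} = \sqrt{\left(-8906 - -245784\right) + 191636} = \sqrt{\left(-8906 + 245784\right) + 191636} = \sqrt{236878 + 191636} = \sqrt{428514}$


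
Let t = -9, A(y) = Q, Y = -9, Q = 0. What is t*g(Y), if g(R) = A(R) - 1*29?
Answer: 261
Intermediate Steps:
A(y) = 0
g(R) = -29 (g(R) = 0 - 1*29 = 0 - 29 = -29)
t*g(Y) = -9*(-29) = 261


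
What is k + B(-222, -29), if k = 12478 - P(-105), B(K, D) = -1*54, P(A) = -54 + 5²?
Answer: 12453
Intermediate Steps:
P(A) = -29 (P(A) = -54 + 25 = -29)
B(K, D) = -54
k = 12507 (k = 12478 - 1*(-29) = 12478 + 29 = 12507)
k + B(-222, -29) = 12507 - 54 = 12453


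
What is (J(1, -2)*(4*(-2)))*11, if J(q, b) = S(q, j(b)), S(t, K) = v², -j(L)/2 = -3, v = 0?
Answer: 0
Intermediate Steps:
j(L) = 6 (j(L) = -2*(-3) = 6)
S(t, K) = 0 (S(t, K) = 0² = 0)
J(q, b) = 0
(J(1, -2)*(4*(-2)))*11 = (0*(4*(-2)))*11 = (0*(-8))*11 = 0*11 = 0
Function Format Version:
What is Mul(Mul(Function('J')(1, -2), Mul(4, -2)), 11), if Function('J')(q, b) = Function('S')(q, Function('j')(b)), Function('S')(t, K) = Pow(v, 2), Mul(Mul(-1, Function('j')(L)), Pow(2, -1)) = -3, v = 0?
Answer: 0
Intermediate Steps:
Function('j')(L) = 6 (Function('j')(L) = Mul(-2, -3) = 6)
Function('S')(t, K) = 0 (Function('S')(t, K) = Pow(0, 2) = 0)
Function('J')(q, b) = 0
Mul(Mul(Function('J')(1, -2), Mul(4, -2)), 11) = Mul(Mul(0, Mul(4, -2)), 11) = Mul(Mul(0, -8), 11) = Mul(0, 11) = 0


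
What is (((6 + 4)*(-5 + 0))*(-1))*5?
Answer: 250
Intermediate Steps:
(((6 + 4)*(-5 + 0))*(-1))*5 = ((10*(-5))*(-1))*5 = -50*(-1)*5 = 50*5 = 250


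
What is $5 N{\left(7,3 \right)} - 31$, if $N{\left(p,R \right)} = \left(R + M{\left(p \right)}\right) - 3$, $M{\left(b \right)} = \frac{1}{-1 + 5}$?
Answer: $- \frac{119}{4} \approx -29.75$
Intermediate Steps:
$M{\left(b \right)} = \frac{1}{4}$
$N{\left(p,R \right)} = - \frac{11}{4} + R$ ($N{\left(p,R \right)} = \left(R + \frac{1}{4}\right) - 3 = \left(\frac{1}{4} + R\right) - 3 = - \frac{11}{4} + R$)
$5 N{\left(7,3 \right)} - 31 = 5 \left(- \frac{11}{4} + 3\right) - 31 = 5 \cdot \frac{1}{4} - 31 = \frac{5}{4} - 31 = - \frac{119}{4}$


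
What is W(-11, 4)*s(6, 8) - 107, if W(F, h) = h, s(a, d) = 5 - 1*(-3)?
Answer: -75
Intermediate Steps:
s(a, d) = 8 (s(a, d) = 5 + 3 = 8)
W(-11, 4)*s(6, 8) - 107 = 4*8 - 107 = 32 - 107 = -75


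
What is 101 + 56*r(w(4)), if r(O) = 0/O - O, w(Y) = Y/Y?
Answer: 45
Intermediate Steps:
w(Y) = 1
r(O) = -O (r(O) = 0 - O = -O)
101 + 56*r(w(4)) = 101 + 56*(-1*1) = 101 + 56*(-1) = 101 - 56 = 45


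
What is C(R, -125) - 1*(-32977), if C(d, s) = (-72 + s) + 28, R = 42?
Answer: 32808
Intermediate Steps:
C(d, s) = -44 + s
C(R, -125) - 1*(-32977) = (-44 - 125) - 1*(-32977) = -169 + 32977 = 32808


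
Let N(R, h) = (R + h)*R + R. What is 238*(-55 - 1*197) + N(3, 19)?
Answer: -59907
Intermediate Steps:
N(R, h) = R + R*(R + h) (N(R, h) = R*(R + h) + R = R + R*(R + h))
238*(-55 - 1*197) + N(3, 19) = 238*(-55 - 1*197) + 3*(1 + 3 + 19) = 238*(-55 - 197) + 3*23 = 238*(-252) + 69 = -59976 + 69 = -59907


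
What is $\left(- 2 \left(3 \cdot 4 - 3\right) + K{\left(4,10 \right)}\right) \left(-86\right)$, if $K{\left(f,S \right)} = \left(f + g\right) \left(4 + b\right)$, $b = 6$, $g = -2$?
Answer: $-172$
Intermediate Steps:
$K{\left(f,S \right)} = -20 + 10 f$ ($K{\left(f,S \right)} = \left(f - 2\right) \left(4 + 6\right) = \left(-2 + f\right) 10 = -20 + 10 f$)
$\left(- 2 \left(3 \cdot 4 - 3\right) + K{\left(4,10 \right)}\right) \left(-86\right) = \left(- 2 \left(3 \cdot 4 - 3\right) + \left(-20 + 10 \cdot 4\right)\right) \left(-86\right) = \left(- 2 \left(12 - 3\right) + \left(-20 + 40\right)\right) \left(-86\right) = \left(\left(-2\right) 9 + 20\right) \left(-86\right) = \left(-18 + 20\right) \left(-86\right) = 2 \left(-86\right) = -172$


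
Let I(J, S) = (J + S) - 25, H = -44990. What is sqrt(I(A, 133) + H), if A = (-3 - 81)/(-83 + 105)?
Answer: 4*I*sqrt(339449)/11 ≈ 211.86*I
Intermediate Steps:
A = -42/11 (A = -84/22 = -84*1/22 = -42/11 ≈ -3.8182)
I(J, S) = -25 + J + S
sqrt(I(A, 133) + H) = sqrt((-25 - 42/11 + 133) - 44990) = sqrt(1146/11 - 44990) = sqrt(-493744/11) = 4*I*sqrt(339449)/11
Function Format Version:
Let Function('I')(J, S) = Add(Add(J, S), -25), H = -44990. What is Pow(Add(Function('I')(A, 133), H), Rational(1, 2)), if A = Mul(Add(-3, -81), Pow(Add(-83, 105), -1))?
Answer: Mul(Rational(4, 11), I, Pow(339449, Rational(1, 2))) ≈ Mul(211.86, I)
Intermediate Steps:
A = Rational(-42, 11) (A = Mul(-84, Pow(22, -1)) = Mul(-84, Rational(1, 22)) = Rational(-42, 11) ≈ -3.8182)
Function('I')(J, S) = Add(-25, J, S)
Pow(Add(Function('I')(A, 133), H), Rational(1, 2)) = Pow(Add(Add(-25, Rational(-42, 11), 133), -44990), Rational(1, 2)) = Pow(Add(Rational(1146, 11), -44990), Rational(1, 2)) = Pow(Rational(-493744, 11), Rational(1, 2)) = Mul(Rational(4, 11), I, Pow(339449, Rational(1, 2)))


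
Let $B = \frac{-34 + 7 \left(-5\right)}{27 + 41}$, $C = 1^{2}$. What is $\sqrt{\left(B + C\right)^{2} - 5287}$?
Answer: $\frac{3 i \sqrt{2716343}}{68} \approx 72.712 i$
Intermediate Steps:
$C = 1$
$B = - \frac{69}{68}$ ($B = \frac{-34 - 35}{68} = \left(-69\right) \frac{1}{68} = - \frac{69}{68} \approx -1.0147$)
$\sqrt{\left(B + C\right)^{2} - 5287} = \sqrt{\left(- \frac{69}{68} + 1\right)^{2} - 5287} = \sqrt{\left(- \frac{1}{68}\right)^{2} - 5287} = \sqrt{\frac{1}{4624} - 5287} = \sqrt{- \frac{24447087}{4624}} = \frac{3 i \sqrt{2716343}}{68}$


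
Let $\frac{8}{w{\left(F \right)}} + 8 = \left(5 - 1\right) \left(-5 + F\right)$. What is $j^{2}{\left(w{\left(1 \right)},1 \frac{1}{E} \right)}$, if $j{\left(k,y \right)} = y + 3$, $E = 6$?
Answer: $\frac{361}{36} \approx 10.028$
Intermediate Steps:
$w{\left(F \right)} = \frac{8}{-28 + 4 F}$ ($w{\left(F \right)} = \frac{8}{-8 + \left(5 - 1\right) \left(-5 + F\right)} = \frac{8}{-8 + 4 \left(-5 + F\right)} = \frac{8}{-8 + \left(-20 + 4 F\right)} = \frac{8}{-28 + 4 F}$)
$j{\left(k,y \right)} = 3 + y$
$j^{2}{\left(w{\left(1 \right)},1 \frac{1}{E} \right)} = \left(3 + 1 \cdot \frac{1}{6}\right)^{2} = \left(3 + \frac{1}{6}\right)^{2} = \left(\frac{19}{6}\right)^{2} = \frac{361}{36}$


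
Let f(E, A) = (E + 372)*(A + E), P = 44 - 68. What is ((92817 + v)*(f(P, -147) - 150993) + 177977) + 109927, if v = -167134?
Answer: 15644090721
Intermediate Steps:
P = -24
f(E, A) = (372 + E)*(A + E)
((92817 + v)*(f(P, -147) - 150993) + 177977) + 109927 = ((92817 - 167134)*(((-24)² + 372*(-147) + 372*(-24) - 147*(-24)) - 150993) + 177977) + 109927 = (-74317*((576 - 54684 - 8928 + 3528) - 150993) + 177977) + 109927 = (-74317*(-59508 - 150993) + 177977) + 109927 = (-74317*(-210501) + 177977) + 109927 = (15643802817 + 177977) + 109927 = 15643980794 + 109927 = 15644090721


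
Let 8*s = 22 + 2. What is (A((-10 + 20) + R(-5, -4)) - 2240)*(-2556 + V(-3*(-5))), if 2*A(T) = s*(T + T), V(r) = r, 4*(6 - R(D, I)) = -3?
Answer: 22256619/4 ≈ 5.5642e+6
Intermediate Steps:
s = 3 (s = (22 + 2)/8 = (1/8)*24 = 3)
R(D, I) = 27/4 (R(D, I) = 6 - 1/4*(-3) = 6 + 3/4 = 27/4)
A(T) = 3*T (A(T) = (3*(T + T))/2 = (3*(2*T))/2 = (6*T)/2 = 3*T)
(A((-10 + 20) + R(-5, -4)) - 2240)*(-2556 + V(-3*(-5))) = (3*((-10 + 20) + 27/4) - 2240)*(-2556 - 3*(-5)) = (3*(10 + 27/4) - 2240)*(-2556 + 15) = (3*(67/4) - 2240)*(-2541) = (201/4 - 2240)*(-2541) = -8759/4*(-2541) = 22256619/4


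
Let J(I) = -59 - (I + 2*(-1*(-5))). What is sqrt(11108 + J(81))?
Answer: sqrt(10958) ≈ 104.68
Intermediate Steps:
J(I) = -69 - I (J(I) = -59 - (I + 2*5) = -59 - (I + 10) = -59 - (10 + I) = -59 + (-10 - I) = -69 - I)
sqrt(11108 + J(81)) = sqrt(11108 + (-69 - 1*81)) = sqrt(11108 + (-69 - 81)) = sqrt(11108 - 150) = sqrt(10958)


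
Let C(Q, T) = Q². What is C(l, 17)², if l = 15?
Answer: 50625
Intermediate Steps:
C(l, 17)² = (15²)² = 225² = 50625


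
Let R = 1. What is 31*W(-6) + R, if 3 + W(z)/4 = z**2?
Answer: 4093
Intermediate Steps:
W(z) = -12 + 4*z**2
31*W(-6) + R = 31*(-12 + 4*(-6)**2) + 1 = 31*(-12 + 4*36) + 1 = 31*(-12 + 144) + 1 = 31*132 + 1 = 4092 + 1 = 4093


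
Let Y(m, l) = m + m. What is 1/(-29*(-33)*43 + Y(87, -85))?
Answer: 1/41325 ≈ 2.4198e-5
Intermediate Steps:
Y(m, l) = 2*m
1/(-29*(-33)*43 + Y(87, -85)) = 1/(-29*(-33)*43 + 2*87) = 1/(957*43 + 174) = 1/(41151 + 174) = 1/41325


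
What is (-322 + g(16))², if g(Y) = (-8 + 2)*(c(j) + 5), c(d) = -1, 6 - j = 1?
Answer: 119716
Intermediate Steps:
j = 5 (j = 6 - 1*1 = 6 - 1 = 5)
g(Y) = -24 (g(Y) = (-8 + 2)*(-1 + 5) = -6*4 = -24)
(-322 + g(16))² = (-322 - 24)² = (-346)² = 119716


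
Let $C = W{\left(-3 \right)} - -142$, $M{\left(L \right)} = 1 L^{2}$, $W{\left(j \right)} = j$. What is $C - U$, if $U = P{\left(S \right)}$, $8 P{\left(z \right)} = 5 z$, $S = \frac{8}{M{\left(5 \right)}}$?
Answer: $\frac{694}{5} \approx 138.8$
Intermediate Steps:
$M{\left(L \right)} = L^{2}$
$S = \frac{8}{25}$ ($S = \frac{8}{5^{2}} = \frac{8}{25} \approx 0.32$)
$P{\left(z \right)} = \frac{5 z}{8}$
$C = 139$ ($C = -3 - -142 = -3 + 142 = 139$)
$U = \frac{1}{5}$ ($U = \frac{5}{8} \cdot \frac{8}{25} = \frac{1}{5} \approx 0.2$)
$C - U = 139 - \frac{1}{5} = \frac{694}{5}$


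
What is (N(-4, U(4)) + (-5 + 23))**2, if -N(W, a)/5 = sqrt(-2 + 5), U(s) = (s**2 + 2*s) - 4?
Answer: 399 - 180*sqrt(3) ≈ 87.231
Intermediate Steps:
U(s) = -4 + s**2 + 2*s
N(W, a) = -5*sqrt(3) (N(W, a) = -5*sqrt(-2 + 5) = -5*sqrt(3))
(N(-4, U(4)) + (-5 + 23))**2 = (-5*sqrt(3) + (-5 + 23))**2 = (-5*sqrt(3) + 18)**2 = (18 - 5*sqrt(3))**2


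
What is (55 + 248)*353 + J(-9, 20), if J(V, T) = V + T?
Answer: 106970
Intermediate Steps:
J(V, T) = T + V
(55 + 248)*353 + J(-9, 20) = (55 + 248)*353 + (20 - 9) = 303*353 + 11 = 106959 + 11 = 106970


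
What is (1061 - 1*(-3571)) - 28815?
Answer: -24183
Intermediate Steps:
(1061 - 1*(-3571)) - 28815 = (1061 + 3571) - 28815 = 4632 - 28815 = -24183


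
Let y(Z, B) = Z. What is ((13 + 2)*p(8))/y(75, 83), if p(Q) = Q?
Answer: 8/5 ≈ 1.6000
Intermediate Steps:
((13 + 2)*p(8))/y(75, 83) = ((13 + 2)*8)/75 = (15*8)*(1/75) = 120*(1/75) = 8/5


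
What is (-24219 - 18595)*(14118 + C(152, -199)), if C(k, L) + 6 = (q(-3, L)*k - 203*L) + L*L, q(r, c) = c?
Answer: -2734187668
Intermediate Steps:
C(k, L) = -6 + L**2 - 203*L + L*k (C(k, L) = -6 + ((L*k - 203*L) + L*L) = -6 + ((-203*L + L*k) + L**2) = -6 + (L**2 - 203*L + L*k) = -6 + L**2 - 203*L + L*k)
(-24219 - 18595)*(14118 + C(152, -199)) = (-24219 - 18595)*(14118 + (-6 + (-199)**2 - 203*(-199) - 199*152)) = -42814*(14118 + (-6 + 39601 + 40397 - 30248)) = -42814*(14118 + 49744) = -42814*63862 = -2734187668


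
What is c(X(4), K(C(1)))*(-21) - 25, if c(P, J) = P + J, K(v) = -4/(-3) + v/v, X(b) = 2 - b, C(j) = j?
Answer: -32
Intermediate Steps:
K(v) = 7/3 (K(v) = -4*(-⅓) + 1 = 4/3 + 1 = 7/3)
c(P, J) = J + P
c(X(4), K(C(1)))*(-21) - 25 = (7/3 + (2 - 1*4))*(-21) - 25 = (7/3 + (2 - 4))*(-21) - 25 = (7/3 - 2)*(-21) - 25 = (⅓)*(-21) - 25 = -7 - 25 = -32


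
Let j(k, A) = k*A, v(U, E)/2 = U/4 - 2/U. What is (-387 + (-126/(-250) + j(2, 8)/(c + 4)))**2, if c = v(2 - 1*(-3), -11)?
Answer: 7473574958656/50765625 ≈ 1.4722e+5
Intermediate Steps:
v(U, E) = U/2 - 4/U (v(U, E) = 2*(U/4 - 2/U) = 2*(-2/U + U/4) = U/2 - 4/U)
c = 17/10 (c = (2 - 1*(-3))/2 - 4/(2 - 1*(-3)) = (2 + 3)/2 - 4/(2 + 3) = (1/2)*5 - 4/5 = 5/2 - 4*1/5 = 5/2 - 4/5 = 17/10 ≈ 1.7000)
j(k, A) = A*k
(-387 + (-126/(-250) + j(2, 8)/(c + 4)))**2 = (-387 + (-126/(-250) + (8*2)/(17/10 + 4)))**2 = (-387 + (-126*(-1/250) + 16/(57/10)))**2 = (-387 + (63/125 + 16*(10/57)))**2 = (-387 + (63/125 + 160/57))**2 = (-387 + 23591/7125)**2 = (-2733784/7125)**2 = 7473574958656/50765625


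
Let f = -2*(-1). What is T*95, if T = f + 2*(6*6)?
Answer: 7030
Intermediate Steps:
f = 2
T = 74 (T = 2 + 2*(6*6) = 2 + 2*36 = 2 + 72 = 74)
T*95 = 74*95 = 7030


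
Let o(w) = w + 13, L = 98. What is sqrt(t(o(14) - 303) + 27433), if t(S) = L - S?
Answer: sqrt(27807) ≈ 166.75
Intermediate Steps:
o(w) = 13 + w
t(S) = 98 - S
sqrt(t(o(14) - 303) + 27433) = sqrt((98 - ((13 + 14) - 303)) + 27433) = sqrt((98 - (27 - 303)) + 27433) = sqrt((98 - 1*(-276)) + 27433) = sqrt((98 + 276) + 27433) = sqrt(374 + 27433) = sqrt(27807)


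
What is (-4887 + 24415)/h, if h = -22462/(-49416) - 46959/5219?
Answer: -2518156143456/1101648383 ≈ -2285.8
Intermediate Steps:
h = -1101648383/128951052 (h = -22462*(-1/49416) - 46959*1/5219 = 11231/24708 - 46959/5219 = -1101648383/128951052 ≈ -8.5432)
(-4887 + 24415)/h = (-4887 + 24415)/(-1101648383/128951052) = 19528*(-128951052/1101648383) = -2518156143456/1101648383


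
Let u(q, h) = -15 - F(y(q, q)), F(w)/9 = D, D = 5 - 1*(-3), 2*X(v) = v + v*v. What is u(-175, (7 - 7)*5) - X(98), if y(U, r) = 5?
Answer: -4938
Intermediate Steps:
X(v) = v/2 + v²/2 (X(v) = (v + v*v)/2 = (v + v²)/2 = v/2 + v²/2)
D = 8 (D = 5 + 3 = 8)
F(w) = 72 (F(w) = 9*8 = 72)
u(q, h) = -87 (u(q, h) = -15 - 1*72 = -15 - 72 = -87)
u(-175, (7 - 7)*5) - X(98) = -87 - 98*(1 + 98)/2 = -87 - 98*99/2 = -87 - 1*4851 = -87 - 4851 = -4938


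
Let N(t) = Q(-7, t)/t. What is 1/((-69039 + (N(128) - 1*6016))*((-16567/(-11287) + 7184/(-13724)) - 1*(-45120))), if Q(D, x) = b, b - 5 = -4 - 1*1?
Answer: -38725697/131146605093396075 ≈ -2.9529e-10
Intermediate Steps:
b = 0 (b = 5 + (-4 - 1*1) = 5 + (-4 - 1) = 5 - 5 = 0)
Q(D, x) = 0
N(t) = 0 (N(t) = 0/t = 0)
1/((-69039 + (N(128) - 1*6016))*((-16567/(-11287) + 7184/(-13724)) - 1*(-45120))) = 1/((-69039 + (0 - 1*6016))*((-16567/(-11287) + 7184/(-13724)) - 1*(-45120))) = 1/((-69039 + (0 - 6016))*((-16567*(-1/11287) + 7184*(-1/13724)) + 45120)) = 1/((-69039 - 6016)*((16567/11287 - 1796/3431) + 45120)) = 1/((-75055)*(36569925/38725697 + 45120)) = -1/(75055*1747340018565/38725697) = -1/75055*38725697/1747340018565 = -38725697/131146605093396075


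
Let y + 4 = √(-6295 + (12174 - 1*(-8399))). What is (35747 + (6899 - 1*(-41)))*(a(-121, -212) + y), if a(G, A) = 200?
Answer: 8366652 + 469557*√118 ≈ 1.3467e+7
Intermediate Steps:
y = -4 + 11*√118 (y = -4 + √(-6295 + (12174 - 1*(-8399))) = -4 + √(-6295 + (12174 + 8399)) = -4 + √(-6295 + 20573) = -4 + √14278 = -4 + 11*√118 ≈ 115.49)
(35747 + (6899 - 1*(-41)))*(a(-121, -212) + y) = (35747 + (6899 - 1*(-41)))*(200 + (-4 + 11*√118)) = (35747 + (6899 + 41))*(196 + 11*√118) = (35747 + 6940)*(196 + 11*√118) = 42687*(196 + 11*√118) = 8366652 + 469557*√118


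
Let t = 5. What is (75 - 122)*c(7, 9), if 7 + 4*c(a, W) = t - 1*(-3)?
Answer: -47/4 ≈ -11.750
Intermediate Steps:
c(a, W) = 1/4 (c(a, W) = -7/4 + (5 - 1*(-3))/4 = -7/4 + (5 + 3)/4 = -7/4 + (1/4)*8 = -7/4 + 2 = 1/4)
(75 - 122)*c(7, 9) = (75 - 122)*(1/4) = -47*1/4 = -47/4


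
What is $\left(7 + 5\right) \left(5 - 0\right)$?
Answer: $60$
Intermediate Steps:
$\left(7 + 5\right) \left(5 - 0\right) = 12 \left(5 + 0\right) = 12 \cdot 5 = 60$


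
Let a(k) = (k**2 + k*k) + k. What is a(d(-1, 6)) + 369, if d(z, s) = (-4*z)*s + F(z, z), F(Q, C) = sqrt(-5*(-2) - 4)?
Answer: 1557 + 97*sqrt(6) ≈ 1794.6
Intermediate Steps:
F(Q, C) = sqrt(6) (F(Q, C) = sqrt(10 - 4) = sqrt(6))
d(z, s) = sqrt(6) - 4*s*z (d(z, s) = (-4*z)*s + sqrt(6) = -4*s*z + sqrt(6) = sqrt(6) - 4*s*z)
a(k) = k + 2*k**2 (a(k) = (k**2 + k**2) + k = 2*k**2 + k = k + 2*k**2)
a(d(-1, 6)) + 369 = (sqrt(6) - 4*6*(-1))*(1 + 2*(sqrt(6) - 4*6*(-1))) + 369 = (sqrt(6) + 24)*(1 + 2*(sqrt(6) + 24)) + 369 = (24 + sqrt(6))*(1 + 2*(24 + sqrt(6))) + 369 = (24 + sqrt(6))*(1 + (48 + 2*sqrt(6))) + 369 = (24 + sqrt(6))*(49 + 2*sqrt(6)) + 369 = 369 + (24 + sqrt(6))*(49 + 2*sqrt(6))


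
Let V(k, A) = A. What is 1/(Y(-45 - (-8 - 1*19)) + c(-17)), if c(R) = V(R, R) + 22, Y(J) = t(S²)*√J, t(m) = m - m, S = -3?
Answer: ⅕ ≈ 0.20000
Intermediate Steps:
t(m) = 0
Y(J) = 0 (Y(J) = 0*√J = 0)
c(R) = 22 + R (c(R) = R + 22 = 22 + R)
1/(Y(-45 - (-8 - 1*19)) + c(-17)) = 1/(0 + (22 - 17)) = 1/(0 + 5) = 1/5 = ⅕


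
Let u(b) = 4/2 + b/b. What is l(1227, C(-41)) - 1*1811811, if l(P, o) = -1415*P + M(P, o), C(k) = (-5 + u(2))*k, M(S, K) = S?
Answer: -3546789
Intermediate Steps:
u(b) = 3 (u(b) = 4*(1/2) + 1 = 2 + 1 = 3)
C(k) = -2*k (C(k) = (-5 + 3)*k = -2*k)
l(P, o) = -1414*P (l(P, o) = -1415*P + P = -1414*P)
l(1227, C(-41)) - 1*1811811 = -1414*1227 - 1*1811811 = -1734978 - 1811811 = -3546789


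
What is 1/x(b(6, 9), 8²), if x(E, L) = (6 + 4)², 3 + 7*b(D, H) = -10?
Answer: 1/100 ≈ 0.010000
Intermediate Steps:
b(D, H) = -13/7 (b(D, H) = -3/7 + (⅐)*(-10) = -3/7 - 10/7 = -13/7)
x(E, L) = 100 (x(E, L) = 10² = 100)
1/x(b(6, 9), 8²) = 1/100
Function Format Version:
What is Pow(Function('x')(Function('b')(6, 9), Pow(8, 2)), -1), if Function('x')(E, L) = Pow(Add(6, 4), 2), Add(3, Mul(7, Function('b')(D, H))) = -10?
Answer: Rational(1, 100) ≈ 0.010000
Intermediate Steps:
Function('b')(D, H) = Rational(-13, 7) (Function('b')(D, H) = Add(Rational(-3, 7), Mul(Rational(1, 7), -10)) = Add(Rational(-3, 7), Rational(-10, 7)) = Rational(-13, 7))
Function('x')(E, L) = 100 (Function('x')(E, L) = Pow(10, 2) = 100)
Pow(Function('x')(Function('b')(6, 9), Pow(8, 2)), -1) = Pow(100, -1) = Rational(1, 100)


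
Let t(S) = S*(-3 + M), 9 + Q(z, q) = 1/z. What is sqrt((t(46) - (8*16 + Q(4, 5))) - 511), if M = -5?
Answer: 11*I*sqrt(33)/2 ≈ 31.595*I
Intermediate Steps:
Q(z, q) = -9 + 1/z
t(S) = -8*S (t(S) = S*(-3 - 5) = S*(-8) = -8*S)
sqrt((t(46) - (8*16 + Q(4, 5))) - 511) = sqrt((-8*46 - (8*16 + (-9 + 1/4))) - 511) = sqrt((-368 - (128 + (-9 + 1/4))) - 511) = sqrt((-368 - (128 - 35/4)) - 511) = sqrt((-368 - 1*477/4) - 511) = sqrt((-368 - 477/4) - 511) = sqrt(-1949/4 - 511) = sqrt(-3993/4) = 11*I*sqrt(33)/2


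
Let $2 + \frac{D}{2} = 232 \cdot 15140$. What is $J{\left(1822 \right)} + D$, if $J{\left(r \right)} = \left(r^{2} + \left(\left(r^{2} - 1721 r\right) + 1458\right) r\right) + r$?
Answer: $348291022$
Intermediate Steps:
$J{\left(r \right)} = r + r^{2} + r \left(1458 + r^{2} - 1721 r\right)$ ($J{\left(r \right)} = \left(r^{2} + \left(1458 + r^{2} - 1721 r\right) r\right) + r = \left(r^{2} + r \left(1458 + r^{2} - 1721 r\right)\right) + r = r + r^{2} + r \left(1458 + r^{2} - 1721 r\right)$)
$D = 7024956$ ($D = -4 + 2 \cdot 232 \cdot 15140 = -4 + 2 \cdot 3512480 = -4 + 7024960 = 7024956$)
$J{\left(1822 \right)} + D = 1822 \left(1459 + 1822^{2} - 3133840\right) + 7024956 = 1822 \left(1459 + 3319684 - 3133840\right) + 7024956 = 1822 \cdot 187303 + 7024956 = 341266066 + 7024956 = 348291022$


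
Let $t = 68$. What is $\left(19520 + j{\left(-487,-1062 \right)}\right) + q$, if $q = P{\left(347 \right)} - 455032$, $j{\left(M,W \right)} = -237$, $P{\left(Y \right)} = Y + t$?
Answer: $-435334$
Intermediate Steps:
$P{\left(Y \right)} = 68 + Y$ ($P{\left(Y \right)} = Y + 68 = 68 + Y$)
$q = -454617$ ($q = \left(68 + 347\right) - 455032 = 415 - 455032 = -454617$)
$\left(19520 + j{\left(-487,-1062 \right)}\right) + q = \left(19520 - 237\right) - 454617 = 19283 - 454617 = -435334$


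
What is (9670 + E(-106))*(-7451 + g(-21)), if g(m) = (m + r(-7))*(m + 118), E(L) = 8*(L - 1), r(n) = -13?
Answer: -94741686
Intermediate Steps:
E(L) = -8 + 8*L (E(L) = 8*(-1 + L) = -8 + 8*L)
g(m) = (-13 + m)*(118 + m) (g(m) = (m - 13)*(m + 118) = (-13 + m)*(118 + m))
(9670 + E(-106))*(-7451 + g(-21)) = (9670 + (-8 + 8*(-106)))*(-7451 + (-1534 + (-21)**2 + 105*(-21))) = (9670 + (-8 - 848))*(-7451 + (-1534 + 441 - 2205)) = (9670 - 856)*(-7451 - 3298) = 8814*(-10749) = -94741686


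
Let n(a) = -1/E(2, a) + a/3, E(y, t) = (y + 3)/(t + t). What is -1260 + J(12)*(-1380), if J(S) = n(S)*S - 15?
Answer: 32688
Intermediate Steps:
E(y, t) = (3 + y)/(2*t) (E(y, t) = (3 + y)/((2*t)) = (3 + y)*(1/(2*t)) = (3 + y)/(2*t))
n(a) = -a/15 (n(a) = -1/((3 + 2)/(2*a)) + a/3 = -1/((1/2)*5/a) + a*(1/3) = -1/(5/(2*a)) + a/3 = -2*a/5 + a/3 = -a/15)
J(S) = -15 - S**2/15 (J(S) = (-S/15)*S - 15 = -S**2/15 - 15 = -15 - S**2/15)
-1260 + J(12)*(-1380) = -1260 + (-15 - 1/15*12**2)*(-1380) = -1260 + (-15 - 1/15*144)*(-1380) = -1260 + (-15 - 48/5)*(-1380) = -1260 - 123/5*(-1380) = -1260 + 33948 = 32688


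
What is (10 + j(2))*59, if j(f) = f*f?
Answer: 826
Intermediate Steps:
j(f) = f²
(10 + j(2))*59 = (10 + 2²)*59 = (10 + 4)*59 = 14*59 = 826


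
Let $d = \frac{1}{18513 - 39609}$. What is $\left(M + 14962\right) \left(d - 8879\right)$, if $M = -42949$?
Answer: $\frac{1747427910665}{7032} \approx 2.485 \cdot 10^{8}$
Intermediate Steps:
$d = - \frac{1}{21096}$ ($d = \frac{1}{-21096} = - \frac{1}{21096} \approx -4.7402 \cdot 10^{-5}$)
$\left(M + 14962\right) \left(d - 8879\right) = \left(-42949 + 14962\right) \left(- \frac{1}{21096} - 8879\right) = \left(-27987\right) \left(- \frac{187311385}{21096}\right) = \frac{1747427910665}{7032}$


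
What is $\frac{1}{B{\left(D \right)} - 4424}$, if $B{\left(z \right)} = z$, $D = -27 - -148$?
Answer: $- \frac{1}{4303} \approx -0.0002324$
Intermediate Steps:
$D = 121$ ($D = -27 + 148 = 121$)
$\frac{1}{B{\left(D \right)} - 4424} = \frac{1}{121 - 4424} = \frac{1}{-4303} = - \frac{1}{4303}$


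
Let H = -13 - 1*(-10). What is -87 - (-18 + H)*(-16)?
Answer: -423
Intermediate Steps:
H = -3 (H = -13 + 10 = -3)
-87 - (-18 + H)*(-16) = -87 - (-18 - 3)*(-16) = -87 - (-21)*(-16) = -87 - 1*336 = -87 - 336 = -423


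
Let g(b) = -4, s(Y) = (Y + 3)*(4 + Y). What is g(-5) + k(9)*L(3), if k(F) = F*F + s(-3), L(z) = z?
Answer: 239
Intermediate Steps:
s(Y) = (3 + Y)*(4 + Y)
k(F) = F² (k(F) = F*F + (12 + (-3)² + 7*(-3)) = F² + (12 + 9 - 21) = F² + 0 = F²)
g(-5) + k(9)*L(3) = -4 + 9²*3 = -4 + 81*3 = -4 + 243 = 239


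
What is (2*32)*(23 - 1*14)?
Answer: 576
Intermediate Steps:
(2*32)*(23 - 1*14) = 64*(23 - 14) = 64*9 = 576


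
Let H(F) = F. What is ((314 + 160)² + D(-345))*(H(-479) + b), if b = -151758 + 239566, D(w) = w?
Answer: 19590601899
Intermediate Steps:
b = 87808
((314 + 160)² + D(-345))*(H(-479) + b) = ((314 + 160)² - 345)*(-479 + 87808) = (474² - 345)*87329 = (224676 - 345)*87329 = 224331*87329 = 19590601899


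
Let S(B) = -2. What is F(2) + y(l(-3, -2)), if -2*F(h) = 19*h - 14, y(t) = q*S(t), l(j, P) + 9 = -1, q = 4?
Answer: -20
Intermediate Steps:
l(j, P) = -10 (l(j, P) = -9 - 1 = -10)
y(t) = -8 (y(t) = 4*(-2) = -8)
F(h) = 7 - 19*h/2 (F(h) = -(19*h - 14)/2 = -(-14 + 19*h)/2 = 7 - 19*h/2)
F(2) + y(l(-3, -2)) = (7 - 19/2*2) - 8 = (7 - 19) - 8 = -12 - 8 = -20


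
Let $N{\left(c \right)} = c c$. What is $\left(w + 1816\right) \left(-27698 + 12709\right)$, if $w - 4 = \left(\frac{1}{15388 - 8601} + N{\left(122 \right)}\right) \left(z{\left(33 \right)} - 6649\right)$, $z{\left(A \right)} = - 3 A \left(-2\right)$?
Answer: $\frac{9767625144512391}{6787} \approx 1.4392 \cdot 10^{12}$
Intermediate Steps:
$z{\left(A \right)} = 6 A$
$N{\left(c \right)} = c^{2}$
$w = - \frac{651665213611}{6787}$ ($w = 4 + \left(\frac{1}{15388 - 8601} + 122^{2}\right) \left(6 \cdot 33 - 6649\right) = 4 + \left(\frac{1}{6787} + 14884\right) \left(198 - 6649\right) = 4 + \left(\frac{1}{6787} + 14884\right) \left(-6451\right) = 4 + \frac{101017709}{6787} \left(-6451\right) = 4 - \frac{651665240759}{6787} = - \frac{651665213611}{6787} \approx -9.6017 \cdot 10^{7}$)
$\left(w + 1816\right) \left(-27698 + 12709\right) = \left(- \frac{651665213611}{6787} + 1816\right) \left(-27698 + 12709\right) = \left(- \frac{651652888419}{6787}\right) \left(-14989\right) = \frac{9767625144512391}{6787}$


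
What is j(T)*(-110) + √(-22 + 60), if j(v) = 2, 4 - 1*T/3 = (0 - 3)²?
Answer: -220 + √38 ≈ -213.84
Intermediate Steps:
T = -15 (T = 12 - 3*(0 - 3)² = 12 - 3*(-3)² = 12 - 3*9 = 12 - 27 = -15)
j(T)*(-110) + √(-22 + 60) = 2*(-110) + √(-22 + 60) = -220 + √38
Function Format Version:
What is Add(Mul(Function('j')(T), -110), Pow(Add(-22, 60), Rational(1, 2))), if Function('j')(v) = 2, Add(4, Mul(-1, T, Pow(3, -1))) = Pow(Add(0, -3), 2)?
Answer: Add(-220, Pow(38, Rational(1, 2))) ≈ -213.84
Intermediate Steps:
T = -15 (T = Add(12, Mul(-3, Pow(Add(0, -3), 2))) = Add(12, Mul(-3, Pow(-3, 2))) = Add(12, Mul(-3, 9)) = Add(12, -27) = -15)
Add(Mul(Function('j')(T), -110), Pow(Add(-22, 60), Rational(1, 2))) = Add(Mul(2, -110), Pow(Add(-22, 60), Rational(1, 2))) = Add(-220, Pow(38, Rational(1, 2)))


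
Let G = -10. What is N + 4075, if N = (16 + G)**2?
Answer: 4111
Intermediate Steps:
N = 36 (N = (16 - 10)**2 = 6**2 = 36)
N + 4075 = 36 + 4075 = 4111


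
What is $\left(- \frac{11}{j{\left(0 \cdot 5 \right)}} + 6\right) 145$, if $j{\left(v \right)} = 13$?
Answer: $\frac{9715}{13} \approx 747.31$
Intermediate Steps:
$\left(- \frac{11}{j{\left(0 \cdot 5 \right)}} + 6\right) 145 = \left(- \frac{11}{13} + 6\right) 145 = \frac{67}{13} \cdot 145 = \frac{9715}{13}$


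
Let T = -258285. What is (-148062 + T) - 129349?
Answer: -535696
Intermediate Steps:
(-148062 + T) - 129349 = (-148062 - 258285) - 129349 = -406347 - 129349 = -535696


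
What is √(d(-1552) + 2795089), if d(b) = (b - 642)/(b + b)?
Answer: 5*√16831359393/388 ≈ 1671.9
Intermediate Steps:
d(b) = (-642 + b)/(2*b) (d(b) = (-642 + b)/((2*b)) = (-642 + b)*(1/(2*b)) = (-642 + b)/(2*b))
√(d(-1552) + 2795089) = √((½)*(-642 - 1552)/(-1552) + 2795089) = √((½)*(-1/1552)*(-2194) + 2795089) = √(1097/1552 + 2795089) = √(4337979225/1552) = 5*√16831359393/388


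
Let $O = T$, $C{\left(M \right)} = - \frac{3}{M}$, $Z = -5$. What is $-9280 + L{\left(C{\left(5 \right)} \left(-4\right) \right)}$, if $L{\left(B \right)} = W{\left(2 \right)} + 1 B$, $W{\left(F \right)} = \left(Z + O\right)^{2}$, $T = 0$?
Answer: $- \frac{46263}{5} \approx -9252.6$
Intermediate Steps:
$O = 0$
$W{\left(F \right)} = 25$ ($W{\left(F \right)} = \left(-5 + 0\right)^{2} = \left(-5\right)^{2} = 25$)
$L{\left(B \right)} = 25 + B$ ($L{\left(B \right)} = 25 + 1 B = 25 + B$)
$-9280 + L{\left(C{\left(5 \right)} \left(-4\right) \right)} = -9280 + \left(25 + - \frac{3}{5} \left(-4\right)\right) = -9280 + \left(25 + \left(-3\right) \frac{1}{5} \left(-4\right)\right) = -9280 + \left(25 - - \frac{12}{5}\right) = -9280 + \left(25 + \frac{12}{5}\right) = -9280 + \frac{137}{5} = - \frac{46263}{5}$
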